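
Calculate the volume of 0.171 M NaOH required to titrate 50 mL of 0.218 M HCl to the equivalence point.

At equivalence: moles acid = moles base. moles HCl = 0.218 × 50/1000 = 0.0109 mol. V_base = moles / 0.171 × 1000 = 63.7 mL.

V_{base} = 63.7 mL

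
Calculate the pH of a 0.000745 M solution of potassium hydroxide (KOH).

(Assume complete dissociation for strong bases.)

[OH⁻] = 0.000745 M for strong base. pOH = -log[OH⁻] = 3.13, pH = 14 - pOH

pH = 10.87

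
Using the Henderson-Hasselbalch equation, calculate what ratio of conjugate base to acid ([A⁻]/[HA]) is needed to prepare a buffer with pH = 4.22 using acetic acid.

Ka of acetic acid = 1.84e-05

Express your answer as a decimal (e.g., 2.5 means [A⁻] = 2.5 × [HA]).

pKa = -log(1.84e-05) = 4.7352. pH = pKa + log([A⁻]/[HA]), so log([A⁻]/[HA]) = pH − pKa = 4.22 − 4.7352 = -0.5152. [A⁻]/[HA] = 10^(-0.5152) = 0.305

[A⁻]/[HA] = 0.305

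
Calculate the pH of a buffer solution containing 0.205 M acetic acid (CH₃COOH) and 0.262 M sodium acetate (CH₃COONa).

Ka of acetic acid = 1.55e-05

pKa = -log(1.55e-05) = 4.81. pH = pKa + log([A⁻]/[HA]) = 4.81 + log(0.262/0.205)

pH = 4.92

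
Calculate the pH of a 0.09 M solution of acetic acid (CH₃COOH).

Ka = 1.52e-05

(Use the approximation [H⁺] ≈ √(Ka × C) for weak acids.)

[H⁺] = √(Ka × C) = √(1.52e-05 × 0.09) = 1.1696e-03. pH = -log(1.1696e-03)

pH = 2.93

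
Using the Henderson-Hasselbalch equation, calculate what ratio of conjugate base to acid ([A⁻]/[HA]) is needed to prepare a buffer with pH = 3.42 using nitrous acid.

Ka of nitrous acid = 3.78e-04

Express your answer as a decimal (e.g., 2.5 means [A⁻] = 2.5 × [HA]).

pKa = -log(3.78e-04) = 3.4225. pH = pKa + log([A⁻]/[HA]), so log([A⁻]/[HA]) = pH − pKa = 3.42 − 3.4225 = -0.0025. [A⁻]/[HA] = 10^(-0.0025) = 0.994

[A⁻]/[HA] = 0.994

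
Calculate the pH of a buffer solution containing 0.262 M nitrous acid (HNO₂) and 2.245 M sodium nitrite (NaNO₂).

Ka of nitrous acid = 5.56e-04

pKa = -log(5.56e-04) = 3.25. pH = pKa + log([A⁻]/[HA]) = 3.25 + log(2.245/0.262)

pH = 4.19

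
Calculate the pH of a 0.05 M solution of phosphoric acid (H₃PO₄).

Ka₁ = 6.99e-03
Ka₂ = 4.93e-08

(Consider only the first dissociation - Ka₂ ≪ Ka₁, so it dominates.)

First dissociation dominates. From Ka₁ = [H⁺][HA⁻]/[H₂A], x² + Ka₁·x − Ka₁·C = 0 with C = 0.05 M and Ka₁ = 6.99e-03. Solving: [H⁺] = (−Ka₁ + √(Ka₁² + 4·Ka₁·C)) / 2 = 1.5524e-02 M. pH = -log(1.5524e-02) = 1.81.

pH = 1.81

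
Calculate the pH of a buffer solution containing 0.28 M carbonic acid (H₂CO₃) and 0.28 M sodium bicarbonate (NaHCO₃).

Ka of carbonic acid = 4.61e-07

pKa = -log(4.61e-07) = 6.34. pH = pKa + log([A⁻]/[HA]) = 6.34 + log(0.28/0.28)

pH = 6.34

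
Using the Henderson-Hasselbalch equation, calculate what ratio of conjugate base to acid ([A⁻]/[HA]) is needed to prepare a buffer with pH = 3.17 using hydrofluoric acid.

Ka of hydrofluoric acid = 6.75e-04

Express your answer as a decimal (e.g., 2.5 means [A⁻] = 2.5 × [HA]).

pKa = -log(6.75e-04) = 3.1707. pH = pKa + log([A⁻]/[HA]), so log([A⁻]/[HA]) = pH − pKa = 3.17 − 3.1707 = -0.0007. [A⁻]/[HA] = 10^(-0.0007) = 0.998

[A⁻]/[HA] = 0.998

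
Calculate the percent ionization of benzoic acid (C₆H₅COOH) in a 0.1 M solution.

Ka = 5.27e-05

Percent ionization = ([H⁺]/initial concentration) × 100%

Using Ka equilibrium: x² + Ka×x - Ka×C = 0. Solving: [H⁺] = 2.2694e-03. Percent = (2.2694e-03/0.1) × 100

Percent ionization = 2.27%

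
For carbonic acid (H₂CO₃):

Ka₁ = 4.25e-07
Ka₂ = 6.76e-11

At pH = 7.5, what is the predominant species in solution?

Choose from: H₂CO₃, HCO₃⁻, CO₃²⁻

pKa₁ = 6.37, pKa₂ = 10.17. For a polyprotic acid the predominant species crosses at each pKa: below pKa_n the protonated form dominates, above it the deprotonated form does. At pH = 7.5, the predominant species is HCO₃⁻.

HCO₃⁻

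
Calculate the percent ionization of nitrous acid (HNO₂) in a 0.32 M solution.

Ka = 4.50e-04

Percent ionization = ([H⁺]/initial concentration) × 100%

Using Ka equilibrium: x² + Ka×x - Ka×C = 0. Solving: [H⁺] = 1.1777e-02. Percent = (1.1777e-02/0.32) × 100

Percent ionization = 3.68%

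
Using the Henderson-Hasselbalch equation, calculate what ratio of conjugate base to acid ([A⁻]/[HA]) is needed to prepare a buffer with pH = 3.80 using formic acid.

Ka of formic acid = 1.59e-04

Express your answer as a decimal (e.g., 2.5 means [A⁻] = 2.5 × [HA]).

pKa = -log(1.59e-04) = 3.7986. pH = pKa + log([A⁻]/[HA]), so log([A⁻]/[HA]) = pH − pKa = 3.80 − 3.7986 = 0.0014. [A⁻]/[HA] = 10^(0.0014) = 1.00

[A⁻]/[HA] = 1.00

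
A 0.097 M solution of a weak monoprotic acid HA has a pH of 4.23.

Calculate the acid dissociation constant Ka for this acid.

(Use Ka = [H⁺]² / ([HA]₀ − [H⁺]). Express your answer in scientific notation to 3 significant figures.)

[H⁺] = 10^(−pH) = 10^(−4.23) = 5.888e-05 M. For HA ⇌ H⁺ + A⁻, Ka = [H⁺][A⁻]/[HA] = [H⁺]² / ([HA]₀ − [H⁺]) = (5.888e-05)² / (0.097 − 5.888e-05) = 3.58e-08.

K_a = 3.58e-08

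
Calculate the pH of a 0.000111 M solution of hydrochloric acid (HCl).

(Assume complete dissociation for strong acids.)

[H⁺] = 0.000111 M for strong acid. pH = -log[H⁺] = -log(0.000111)

pH = 3.95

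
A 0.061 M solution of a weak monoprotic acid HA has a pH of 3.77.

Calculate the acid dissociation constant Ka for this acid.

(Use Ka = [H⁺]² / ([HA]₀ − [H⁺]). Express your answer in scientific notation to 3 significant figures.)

[H⁺] = 10^(−pH) = 10^(−3.77) = 1.698e-04 M. For HA ⇌ H⁺ + A⁻, Ka = [H⁺][A⁻]/[HA] = [H⁺]² / ([HA]₀ − [H⁺]) = (1.698e-04)² / (0.061 − 1.698e-04) = 4.74e-07.

K_a = 4.74e-07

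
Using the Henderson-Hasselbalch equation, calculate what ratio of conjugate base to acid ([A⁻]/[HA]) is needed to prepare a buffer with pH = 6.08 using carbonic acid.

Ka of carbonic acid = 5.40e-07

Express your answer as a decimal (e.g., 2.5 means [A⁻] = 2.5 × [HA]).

pKa = -log(5.40e-07) = 6.2676. pH = pKa + log([A⁻]/[HA]), so log([A⁻]/[HA]) = pH − pKa = 6.08 − 6.2676 = -0.1876. [A⁻]/[HA] = 10^(-0.1876) = 0.649

[A⁻]/[HA] = 0.649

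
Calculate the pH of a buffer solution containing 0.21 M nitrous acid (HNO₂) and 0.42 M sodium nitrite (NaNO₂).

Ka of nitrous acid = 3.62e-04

pKa = -log(3.62e-04) = 3.44. pH = pKa + log([A⁻]/[HA]) = 3.44 + log(0.42/0.21)

pH = 3.74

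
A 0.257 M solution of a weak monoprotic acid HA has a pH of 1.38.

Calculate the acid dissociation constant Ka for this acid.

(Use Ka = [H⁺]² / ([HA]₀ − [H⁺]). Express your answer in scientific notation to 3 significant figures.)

[H⁺] = 10^(−pH) = 10^(−1.38) = 4.169e-02 M. For HA ⇌ H⁺ + A⁻, Ka = [H⁺][A⁻]/[HA] = [H⁺]² / ([HA]₀ − [H⁺]) = (4.169e-02)² / (0.257 − 4.169e-02) = 8.07e-03.

K_a = 8.07e-03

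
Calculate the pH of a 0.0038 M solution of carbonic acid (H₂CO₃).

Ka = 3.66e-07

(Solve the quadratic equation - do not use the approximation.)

x² + Ka×x - Ka×C = 0. Using quadratic formula: [H⁺] = 3.7111e-05

pH = 4.43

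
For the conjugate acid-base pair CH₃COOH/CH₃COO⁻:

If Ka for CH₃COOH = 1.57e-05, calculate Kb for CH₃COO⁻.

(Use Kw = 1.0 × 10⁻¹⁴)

For a conjugate pair Ka × Kb = Kw, so Kb = Kw/Ka = 1.0 × 10⁻¹⁴ / 1.57e-05 = 6.37e-10.

K_b = 6.37e-10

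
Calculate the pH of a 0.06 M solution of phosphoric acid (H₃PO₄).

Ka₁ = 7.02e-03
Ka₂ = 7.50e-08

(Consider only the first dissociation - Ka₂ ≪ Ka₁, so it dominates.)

First dissociation dominates. From Ka₁ = [H⁺][HA⁻]/[H₂A], x² + Ka₁·x − Ka₁·C = 0 with C = 0.06 M and Ka₁ = 7.02e-03. Solving: [H⁺] = (−Ka₁ + √(Ka₁² + 4·Ka₁·C)) / 2 = 1.7311e-02 M. pH = -log(1.7311e-02) = 1.76.

pH = 1.76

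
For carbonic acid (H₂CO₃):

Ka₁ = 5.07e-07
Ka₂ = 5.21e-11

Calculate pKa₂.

pKa₂ = -log(Ka₂) = -log(5.21e-11) = 10.28.

pK_{a2} = 10.28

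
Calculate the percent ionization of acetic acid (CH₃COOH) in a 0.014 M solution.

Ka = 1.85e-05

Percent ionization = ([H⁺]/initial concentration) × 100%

Using Ka equilibrium: x² + Ka×x - Ka×C = 0. Solving: [H⁺] = 4.9975e-04. Percent = (4.9975e-04/0.014) × 100

Percent ionization = 3.57%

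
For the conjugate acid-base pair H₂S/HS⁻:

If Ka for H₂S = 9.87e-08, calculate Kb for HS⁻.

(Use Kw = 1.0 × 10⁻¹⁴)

For a conjugate pair Ka × Kb = Kw, so Kb = Kw/Ka = 1.0 × 10⁻¹⁴ / 9.87e-08 = 1.01e-07.

K_b = 1.01e-07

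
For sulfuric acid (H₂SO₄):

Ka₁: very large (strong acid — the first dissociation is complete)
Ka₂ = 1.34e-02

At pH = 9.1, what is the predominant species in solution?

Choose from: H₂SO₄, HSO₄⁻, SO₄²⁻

The first dissociation is complete, so H₂SO₄ itself is never the predominant species in water; pKa₂ = -log(1.34e-02) = 1.87. For a polyprotic acid the predominant species crosses at each pKa: below pKa_n the protonated form dominates, above it the deprotonated form does. At pH = 9.1, the predominant species is SO₄²⁻.

SO₄²⁻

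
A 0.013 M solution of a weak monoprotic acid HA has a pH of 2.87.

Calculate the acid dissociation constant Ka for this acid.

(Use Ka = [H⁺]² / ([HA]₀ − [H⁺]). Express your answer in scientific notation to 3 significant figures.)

[H⁺] = 10^(−pH) = 10^(−2.87) = 1.349e-03 M. For HA ⇌ H⁺ + A⁻, Ka = [H⁺][A⁻]/[HA] = [H⁺]² / ([HA]₀ − [H⁺]) = (1.349e-03)² / (0.013 − 1.349e-03) = 1.56e-04.

K_a = 1.56e-04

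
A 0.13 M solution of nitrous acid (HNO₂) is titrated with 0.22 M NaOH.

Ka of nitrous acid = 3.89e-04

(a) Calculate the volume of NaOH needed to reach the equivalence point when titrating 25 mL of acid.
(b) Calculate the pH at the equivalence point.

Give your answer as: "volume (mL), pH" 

moles acid = 0.13 × 25/1000 = 0.00325 mol; V_base = moles/0.22 × 1000 = 14.8 mL. At equivalence only the conjugate base is present: [A⁻] = 0.00325/0.040 = 8.1714e-02 M. Kb = Kw/Ka = 2.57e-11; [OH⁻] = √(Kb × [A⁻]) = 1.4494e-06; pOH = 5.84; pH = 14 - pOH = 8.16.

V = 14.8 mL, pH = 8.16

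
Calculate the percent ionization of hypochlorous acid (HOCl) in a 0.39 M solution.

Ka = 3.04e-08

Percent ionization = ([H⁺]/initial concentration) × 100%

Using Ka equilibrium: x² + Ka×x - Ka×C = 0. Solving: [H⁺] = 1.0887e-04. Percent = (1.0887e-04/0.39) × 100

Percent ionization = 0.0279%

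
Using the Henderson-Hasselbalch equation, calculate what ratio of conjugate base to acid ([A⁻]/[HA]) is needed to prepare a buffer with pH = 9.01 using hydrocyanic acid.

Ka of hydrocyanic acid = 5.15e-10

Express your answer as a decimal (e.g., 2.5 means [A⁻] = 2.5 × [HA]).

pKa = -log(5.15e-10) = 9.2882. pH = pKa + log([A⁻]/[HA]), so log([A⁻]/[HA]) = pH − pKa = 9.01 − 9.2882 = -0.2782. [A⁻]/[HA] = 10^(-0.2782) = 0.527

[A⁻]/[HA] = 0.527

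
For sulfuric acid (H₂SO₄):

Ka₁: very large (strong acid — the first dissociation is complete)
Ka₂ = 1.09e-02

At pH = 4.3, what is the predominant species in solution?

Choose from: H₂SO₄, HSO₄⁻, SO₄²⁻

The first dissociation is complete, so H₂SO₄ itself is never the predominant species in water; pKa₂ = -log(1.09e-02) = 1.96. For a polyprotic acid the predominant species crosses at each pKa: below pKa_n the protonated form dominates, above it the deprotonated form does. At pH = 4.3, the predominant species is SO₄²⁻.

SO₄²⁻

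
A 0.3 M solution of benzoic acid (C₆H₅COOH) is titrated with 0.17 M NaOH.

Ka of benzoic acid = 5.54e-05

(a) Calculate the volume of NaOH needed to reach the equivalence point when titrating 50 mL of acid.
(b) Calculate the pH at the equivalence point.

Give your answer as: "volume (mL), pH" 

moles acid = 0.3 × 50/1000 = 0.015 mol; V_base = moles/0.17 × 1000 = 88.2 mL. At equivalence only the conjugate base is present: [A⁻] = 0.015/0.138 = 1.0851e-01 M. Kb = Kw/Ka = 1.81e-10; [OH⁻] = √(Kb × [A⁻]) = 4.4257e-06; pOH = 5.35; pH = 14 - pOH = 8.65.

V = 88.2 mL, pH = 8.65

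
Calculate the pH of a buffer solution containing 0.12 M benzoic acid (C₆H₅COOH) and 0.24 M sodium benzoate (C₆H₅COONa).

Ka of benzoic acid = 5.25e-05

pKa = -log(5.25e-05) = 4.28. pH = pKa + log([A⁻]/[HA]) = 4.28 + log(0.24/0.12)

pH = 4.58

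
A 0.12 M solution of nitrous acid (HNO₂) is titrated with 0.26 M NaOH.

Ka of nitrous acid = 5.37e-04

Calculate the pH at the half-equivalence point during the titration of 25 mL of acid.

At half-equivalence [HA] = [A⁻], so Henderson-Hasselbalch gives pH = pKa = -log(5.37e-04) = 3.27.

pH = pKa = 3.27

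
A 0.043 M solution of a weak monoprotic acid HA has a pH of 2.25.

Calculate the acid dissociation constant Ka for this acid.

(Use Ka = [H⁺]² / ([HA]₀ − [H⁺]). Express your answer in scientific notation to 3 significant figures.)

[H⁺] = 10^(−pH) = 10^(−2.25) = 5.623e-03 M. For HA ⇌ H⁺ + A⁻, Ka = [H⁺][A⁻]/[HA] = [H⁺]² / ([HA]₀ − [H⁺]) = (5.623e-03)² / (0.043 − 5.623e-03) = 8.46e-04.

K_a = 8.46e-04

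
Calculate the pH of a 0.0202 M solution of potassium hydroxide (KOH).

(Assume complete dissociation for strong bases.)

[OH⁻] = 0.0202 M for strong base. pOH = -log[OH⁻] = 1.69, pH = 14 - pOH

pH = 12.31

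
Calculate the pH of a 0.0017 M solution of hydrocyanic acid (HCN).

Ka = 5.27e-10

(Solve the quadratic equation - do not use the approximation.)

x² + Ka×x - Ka×C = 0. Using quadratic formula: [H⁺] = 9.4626e-07

pH = 6.02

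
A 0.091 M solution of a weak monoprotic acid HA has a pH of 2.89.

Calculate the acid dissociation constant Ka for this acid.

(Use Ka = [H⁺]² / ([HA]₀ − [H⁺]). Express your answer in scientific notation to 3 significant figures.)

[H⁺] = 10^(−pH) = 10^(−2.89) = 1.288e-03 M. For HA ⇌ H⁺ + A⁻, Ka = [H⁺][A⁻]/[HA] = [H⁺]² / ([HA]₀ − [H⁺]) = (1.288e-03)² / (0.091 − 1.288e-03) = 1.85e-05.

K_a = 1.85e-05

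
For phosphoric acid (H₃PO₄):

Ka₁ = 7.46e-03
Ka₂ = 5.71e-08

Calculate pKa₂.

pKa₂ = -log(Ka₂) = -log(5.71e-08) = 7.24.

pK_{a2} = 7.24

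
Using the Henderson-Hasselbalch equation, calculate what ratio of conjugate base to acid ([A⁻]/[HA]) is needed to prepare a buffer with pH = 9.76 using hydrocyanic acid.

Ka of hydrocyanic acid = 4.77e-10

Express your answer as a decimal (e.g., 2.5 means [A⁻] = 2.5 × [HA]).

pKa = -log(4.77e-10) = 9.3215. pH = pKa + log([A⁻]/[HA]), so log([A⁻]/[HA]) = pH − pKa = 9.76 − 9.3215 = 0.4385. [A⁻]/[HA] = 10^(0.4385) = 2.74

[A⁻]/[HA] = 2.74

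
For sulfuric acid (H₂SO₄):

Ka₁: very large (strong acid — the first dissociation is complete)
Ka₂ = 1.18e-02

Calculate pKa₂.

pKa₂ = -log(Ka₂) = -log(1.18e-02) = 1.93.

pK_{a2} = 1.93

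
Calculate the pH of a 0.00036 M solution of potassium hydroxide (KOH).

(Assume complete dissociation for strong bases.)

[OH⁻] = 0.00036 M for strong base. pOH = -log[OH⁻] = 3.44, pH = 14 - pOH

pH = 10.56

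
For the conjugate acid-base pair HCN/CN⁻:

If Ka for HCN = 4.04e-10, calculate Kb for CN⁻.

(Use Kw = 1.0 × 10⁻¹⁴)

For a conjugate pair Ka × Kb = Kw, so Kb = Kw/Ka = 1.0 × 10⁻¹⁴ / 4.04e-10 = 2.48e-05.

K_b = 2.48e-05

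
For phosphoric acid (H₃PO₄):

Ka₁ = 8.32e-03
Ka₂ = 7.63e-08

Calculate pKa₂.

pKa₂ = -log(Ka₂) = -log(7.63e-08) = 7.12.

pK_{a2} = 7.12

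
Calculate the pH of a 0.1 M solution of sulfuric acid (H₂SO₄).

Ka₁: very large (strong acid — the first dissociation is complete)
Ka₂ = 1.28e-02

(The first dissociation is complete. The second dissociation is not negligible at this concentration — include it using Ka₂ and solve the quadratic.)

First dissociation is complete: [H⁺]₀ = [HSO₄⁻]₀ = C = 0.1 M. Second dissociation HSO₄⁻ ⇌ H⁺ + SO₄²⁻: let x = [SO₄²⁻]. Ka₂ = (C + x)·x / (C − x) = 1.28e-02 → x² + (C + Ka₂)·x − Ka₂·C = 0 → x² + 0.11280·x − 1.280e-03 = 0. x = (−0.11280 + √(0.11280² + 4 × 1.280e-03)) / 2 = 1.0390e-02 M. [H⁺] = C + x = 0.1 + 1.0390e-02 = 1.1039e-01 M. pH = -log(1.1039e-01) = 0.96.

pH = 0.96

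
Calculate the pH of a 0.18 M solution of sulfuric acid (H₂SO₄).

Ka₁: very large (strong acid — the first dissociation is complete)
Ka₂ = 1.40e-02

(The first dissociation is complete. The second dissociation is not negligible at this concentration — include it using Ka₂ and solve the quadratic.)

First dissociation is complete: [H⁺]₀ = [HSO₄⁻]₀ = C = 0.18 M. Second dissociation HSO₄⁻ ⇌ H⁺ + SO₄²⁻: let x = [SO₄²⁻]. Ka₂ = (C + x)·x / (C − x) = 1.40e-02 → x² + (C + Ka₂)·x − Ka₂·C = 0 → x² + 0.19400·x − 2.520e-03 = 0. x = (−0.19400 + √(0.19400² + 4 × 2.520e-03)) / 2 = 1.2220e-02 M. [H⁺] = C + x = 0.18 + 1.2220e-02 = 1.9222e-01 M. pH = -log(1.9222e-01) = 0.72.

pH = 0.72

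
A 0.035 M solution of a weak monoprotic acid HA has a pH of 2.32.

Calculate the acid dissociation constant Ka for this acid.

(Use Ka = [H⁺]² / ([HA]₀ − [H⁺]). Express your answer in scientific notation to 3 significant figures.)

[H⁺] = 10^(−pH) = 10^(−2.32) = 4.786e-03 M. For HA ⇌ H⁺ + A⁻, Ka = [H⁺][A⁻]/[HA] = [H⁺]² / ([HA]₀ − [H⁺]) = (4.786e-03)² / (0.035 − 4.786e-03) = 7.58e-04.

K_a = 7.58e-04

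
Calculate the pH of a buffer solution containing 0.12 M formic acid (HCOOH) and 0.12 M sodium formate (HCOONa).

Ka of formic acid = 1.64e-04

pKa = -log(1.64e-04) = 3.79. pH = pKa + log([A⁻]/[HA]) = 3.79 + log(0.12/0.12)

pH = 3.79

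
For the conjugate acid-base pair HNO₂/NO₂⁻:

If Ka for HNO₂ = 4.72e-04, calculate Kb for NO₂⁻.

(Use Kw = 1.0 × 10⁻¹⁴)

For a conjugate pair Ka × Kb = Kw, so Kb = Kw/Ka = 1.0 × 10⁻¹⁴ / 4.72e-04 = 2.12e-11.

K_b = 2.12e-11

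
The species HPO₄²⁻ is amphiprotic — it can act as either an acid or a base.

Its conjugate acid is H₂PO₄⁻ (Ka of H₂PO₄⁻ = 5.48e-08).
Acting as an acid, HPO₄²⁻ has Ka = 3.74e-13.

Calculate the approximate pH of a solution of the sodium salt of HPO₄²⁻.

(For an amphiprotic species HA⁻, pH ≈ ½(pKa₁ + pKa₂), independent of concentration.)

pKa₁ = -log(5.48e-08) = 7.26; pKa₂ = -log(3.74e-13) = 12.43. For an amphiprotic species, pH ≈ ½(pKa₁ + pKa₂) = ½(7.26 + 12.43) = 9.84.

pH = 9.84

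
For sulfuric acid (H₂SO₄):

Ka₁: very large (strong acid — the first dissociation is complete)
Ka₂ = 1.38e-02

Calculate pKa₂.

pKa₂ = -log(Ka₂) = -log(1.38e-02) = 1.86.

pK_{a2} = 1.86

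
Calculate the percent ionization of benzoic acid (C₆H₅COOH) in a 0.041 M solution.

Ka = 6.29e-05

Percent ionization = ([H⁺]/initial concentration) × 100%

Using Ka equilibrium: x² + Ka×x - Ka×C = 0. Solving: [H⁺] = 1.5748e-03. Percent = (1.5748e-03/0.041) × 100

Percent ionization = 3.84%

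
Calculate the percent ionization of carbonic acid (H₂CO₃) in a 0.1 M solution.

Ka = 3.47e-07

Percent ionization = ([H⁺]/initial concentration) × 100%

Using Ka equilibrium: x² + Ka×x - Ka×C = 0. Solving: [H⁺] = 1.8611e-04. Percent = (1.8611e-04/0.1) × 100

Percent ionization = 0.186%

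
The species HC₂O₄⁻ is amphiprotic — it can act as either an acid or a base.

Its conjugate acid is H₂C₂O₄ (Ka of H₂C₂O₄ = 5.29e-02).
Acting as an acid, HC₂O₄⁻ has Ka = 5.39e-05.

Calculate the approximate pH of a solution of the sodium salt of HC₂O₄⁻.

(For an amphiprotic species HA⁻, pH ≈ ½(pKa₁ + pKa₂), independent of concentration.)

pKa₁ = -log(5.29e-02) = 1.28; pKa₂ = -log(5.39e-05) = 4.27. For an amphiprotic species, pH ≈ ½(pKa₁ + pKa₂) = ½(1.28 + 4.27) = 2.77.

pH = 2.77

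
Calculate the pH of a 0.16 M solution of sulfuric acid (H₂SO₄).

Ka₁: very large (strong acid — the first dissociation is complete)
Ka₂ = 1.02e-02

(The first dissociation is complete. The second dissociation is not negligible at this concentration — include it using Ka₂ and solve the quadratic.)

First dissociation is complete: [H⁺]₀ = [HSO₄⁻]₀ = C = 0.16 M. Second dissociation HSO₄⁻ ⇌ H⁺ + SO₄²⁻: let x = [SO₄²⁻]. Ka₂ = (C + x)·x / (C − x) = 1.02e-02 → x² + (C + Ka₂)·x − Ka₂·C = 0 → x² + 0.17020·x − 1.632e-03 = 0. x = (−0.17020 + √(0.17020² + 4 × 1.632e-03)) / 2 = 9.1020e-03 M. [H⁺] = C + x = 0.16 + 9.1020e-03 = 1.6910e-01 M. pH = -log(1.6910e-01) = 0.77.

pH = 0.77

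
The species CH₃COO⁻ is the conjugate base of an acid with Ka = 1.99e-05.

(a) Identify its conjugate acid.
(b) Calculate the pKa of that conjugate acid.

(a) The conjugate acid is formed by adding one H⁺ to CH₃COO⁻, giving CH₃COOH. (b) pKa = -log(Ka) = -log(1.99e-05) = 4.70.

Conjugate acid: CH₃COOH; pK_a = 4.70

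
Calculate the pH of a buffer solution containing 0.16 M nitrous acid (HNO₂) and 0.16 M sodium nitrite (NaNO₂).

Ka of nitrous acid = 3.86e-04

pKa = -log(3.86e-04) = 3.41. pH = pKa + log([A⁻]/[HA]) = 3.41 + log(0.16/0.16)

pH = 3.41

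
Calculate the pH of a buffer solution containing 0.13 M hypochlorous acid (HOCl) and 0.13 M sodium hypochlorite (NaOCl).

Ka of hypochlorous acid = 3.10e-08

pKa = -log(3.10e-08) = 7.51. pH = pKa + log([A⁻]/[HA]) = 7.51 + log(0.13/0.13)

pH = 7.51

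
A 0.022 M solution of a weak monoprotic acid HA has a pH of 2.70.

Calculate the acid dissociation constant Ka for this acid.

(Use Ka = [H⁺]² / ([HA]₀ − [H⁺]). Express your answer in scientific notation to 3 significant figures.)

[H⁺] = 10^(−pH) = 10^(−2.70) = 1.995e-03 M. For HA ⇌ H⁺ + A⁻, Ka = [H⁺][A⁻]/[HA] = [H⁺]² / ([HA]₀ − [H⁺]) = (1.995e-03)² / (0.022 − 1.995e-03) = 1.99e-04.

K_a = 1.99e-04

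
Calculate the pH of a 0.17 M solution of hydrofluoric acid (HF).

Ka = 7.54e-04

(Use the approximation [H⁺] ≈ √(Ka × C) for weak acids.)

[H⁺] = √(Ka × C) = √(7.54e-04 × 0.17) = 1.1322e-02. pH = -log(1.1322e-02)

pH = 1.95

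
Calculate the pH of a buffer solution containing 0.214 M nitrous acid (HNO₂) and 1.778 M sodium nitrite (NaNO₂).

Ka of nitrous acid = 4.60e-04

pKa = -log(4.60e-04) = 3.34. pH = pKa + log([A⁻]/[HA]) = 3.34 + log(1.778/0.214)

pH = 4.26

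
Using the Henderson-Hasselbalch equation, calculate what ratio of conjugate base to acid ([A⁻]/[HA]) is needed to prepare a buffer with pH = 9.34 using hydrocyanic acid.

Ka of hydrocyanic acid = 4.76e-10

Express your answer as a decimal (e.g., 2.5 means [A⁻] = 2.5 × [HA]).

pKa = -log(4.76e-10) = 9.3224. pH = pKa + log([A⁻]/[HA]), so log([A⁻]/[HA]) = pH − pKa = 9.34 − 9.3224 = 0.0176. [A⁻]/[HA] = 10^(0.0176) = 1.04

[A⁻]/[HA] = 1.04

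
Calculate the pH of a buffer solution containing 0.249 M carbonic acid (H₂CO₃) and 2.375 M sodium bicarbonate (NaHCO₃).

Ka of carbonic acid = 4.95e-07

pKa = -log(4.95e-07) = 6.31. pH = pKa + log([A⁻]/[HA]) = 6.31 + log(2.375/0.249)

pH = 7.28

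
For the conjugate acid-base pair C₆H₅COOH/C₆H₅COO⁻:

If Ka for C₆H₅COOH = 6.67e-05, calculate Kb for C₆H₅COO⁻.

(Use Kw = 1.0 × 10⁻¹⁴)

For a conjugate pair Ka × Kb = Kw, so Kb = Kw/Ka = 1.0 × 10⁻¹⁴ / 6.67e-05 = 1.50e-10.

K_b = 1.50e-10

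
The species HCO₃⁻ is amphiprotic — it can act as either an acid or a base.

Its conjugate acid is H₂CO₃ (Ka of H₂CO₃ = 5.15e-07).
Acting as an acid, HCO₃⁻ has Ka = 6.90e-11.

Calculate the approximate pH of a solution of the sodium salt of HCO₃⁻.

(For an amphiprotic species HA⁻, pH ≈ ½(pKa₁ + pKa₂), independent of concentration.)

pKa₁ = -log(5.15e-07) = 6.29; pKa₂ = -log(6.90e-11) = 10.16. For an amphiprotic species, pH ≈ ½(pKa₁ + pKa₂) = ½(6.29 + 10.16) = 8.22.

pH = 8.22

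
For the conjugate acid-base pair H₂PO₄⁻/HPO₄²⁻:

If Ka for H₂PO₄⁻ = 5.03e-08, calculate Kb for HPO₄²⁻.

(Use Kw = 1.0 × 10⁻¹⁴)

For a conjugate pair Ka × Kb = Kw, so Kb = Kw/Ka = 1.0 × 10⁻¹⁴ / 5.03e-08 = 1.99e-07.

K_b = 1.99e-07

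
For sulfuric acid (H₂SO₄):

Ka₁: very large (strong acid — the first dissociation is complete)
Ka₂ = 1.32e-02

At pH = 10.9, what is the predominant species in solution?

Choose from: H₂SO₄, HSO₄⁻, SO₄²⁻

The first dissociation is complete, so H₂SO₄ itself is never the predominant species in water; pKa₂ = -log(1.32e-02) = 1.88. For a polyprotic acid the predominant species crosses at each pKa: below pKa_n the protonated form dominates, above it the deprotonated form does. At pH = 10.9, the predominant species is SO₄²⁻.

SO₄²⁻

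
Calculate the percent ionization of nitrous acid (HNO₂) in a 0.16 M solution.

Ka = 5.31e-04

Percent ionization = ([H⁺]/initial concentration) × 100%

Using Ka equilibrium: x² + Ka×x - Ka×C = 0. Solving: [H⁺] = 8.9557e-03. Percent = (8.9557e-03/0.16) × 100

Percent ionization = 5.6%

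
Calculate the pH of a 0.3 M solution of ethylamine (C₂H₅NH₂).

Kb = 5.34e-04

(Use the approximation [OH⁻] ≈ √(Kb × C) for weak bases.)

[OH⁻] = √(Kb × C) = √(5.34e-04 × 0.3) = 1.2657e-02. pOH = 1.90, pH = 14 - pOH

pH = 12.10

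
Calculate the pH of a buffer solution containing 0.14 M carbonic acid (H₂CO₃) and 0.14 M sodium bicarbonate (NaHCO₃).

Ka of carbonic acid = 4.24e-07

pKa = -log(4.24e-07) = 6.37. pH = pKa + log([A⁻]/[HA]) = 6.37 + log(0.14/0.14)

pH = 6.37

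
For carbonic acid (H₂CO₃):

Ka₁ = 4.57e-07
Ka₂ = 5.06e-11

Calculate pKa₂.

pKa₂ = -log(Ka₂) = -log(5.06e-11) = 10.30.

pK_{a2} = 10.30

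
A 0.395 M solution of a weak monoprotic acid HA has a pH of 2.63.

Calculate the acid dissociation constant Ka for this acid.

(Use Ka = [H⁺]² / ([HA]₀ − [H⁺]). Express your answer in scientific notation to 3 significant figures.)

[H⁺] = 10^(−pH) = 10^(−2.63) = 2.344e-03 M. For HA ⇌ H⁺ + A⁻, Ka = [H⁺][A⁻]/[HA] = [H⁺]² / ([HA]₀ − [H⁺]) = (2.344e-03)² / (0.395 − 2.344e-03) = 1.40e-05.

K_a = 1.40e-05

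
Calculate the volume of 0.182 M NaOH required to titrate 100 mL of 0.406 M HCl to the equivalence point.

At equivalence: moles acid = moles base. moles HCl = 0.406 × 100/1000 = 0.0406 mol. V_base = moles / 0.182 × 1000 = 223.1 mL.

V_{base} = 223.1 mL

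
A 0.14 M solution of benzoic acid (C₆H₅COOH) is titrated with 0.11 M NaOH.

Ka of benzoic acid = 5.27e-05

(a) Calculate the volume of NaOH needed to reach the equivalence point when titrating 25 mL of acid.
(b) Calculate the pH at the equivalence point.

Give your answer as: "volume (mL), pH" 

moles acid = 0.14 × 25/1000 = 0.0035 mol; V_base = moles/0.11 × 1000 = 31.8 mL. At equivalence only the conjugate base is present: [A⁻] = 0.0035/0.057 = 6.1600e-02 M. Kb = Kw/Ka = 1.90e-10; [OH⁻] = √(Kb × [A⁻]) = 3.4189e-06; pOH = 5.47; pH = 14 - pOH = 8.53.

V = 31.8 mL, pH = 8.53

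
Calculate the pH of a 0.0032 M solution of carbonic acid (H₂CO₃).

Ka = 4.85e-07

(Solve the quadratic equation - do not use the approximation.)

x² + Ka×x - Ka×C = 0. Using quadratic formula: [H⁺] = 3.9154e-05

pH = 4.41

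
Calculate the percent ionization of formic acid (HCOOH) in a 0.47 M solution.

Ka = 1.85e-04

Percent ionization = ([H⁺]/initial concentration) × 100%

Using Ka equilibrium: x² + Ka×x - Ka×C = 0. Solving: [H⁺] = 9.2327e-03. Percent = (9.2327e-03/0.47) × 100

Percent ionization = 1.96%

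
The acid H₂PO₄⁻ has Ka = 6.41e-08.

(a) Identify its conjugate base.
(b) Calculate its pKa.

(a) The conjugate base is formed by removing one H⁺ from H₂PO₄⁻, giving HPO₄²⁻. (b) pKa = -log(Ka) = -log(6.41e-08) = 7.19.

Conjugate base: HPO₄²⁻; pK_a = 7.19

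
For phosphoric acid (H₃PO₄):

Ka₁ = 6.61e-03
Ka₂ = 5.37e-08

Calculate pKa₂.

pKa₂ = -log(Ka₂) = -log(5.37e-08) = 7.27.

pK_{a2} = 7.27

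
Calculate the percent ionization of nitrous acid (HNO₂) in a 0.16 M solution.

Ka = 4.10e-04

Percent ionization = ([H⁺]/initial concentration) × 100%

Using Ka equilibrium: x² + Ka×x - Ka×C = 0. Solving: [H⁺] = 7.8970e-03. Percent = (7.8970e-03/0.16) × 100

Percent ionization = 4.94%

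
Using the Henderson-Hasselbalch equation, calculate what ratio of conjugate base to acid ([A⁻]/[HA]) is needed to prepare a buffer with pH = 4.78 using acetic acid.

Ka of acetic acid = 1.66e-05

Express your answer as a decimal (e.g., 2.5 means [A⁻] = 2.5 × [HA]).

pKa = -log(1.66e-05) = 4.7799. pH = pKa + log([A⁻]/[HA]), so log([A⁻]/[HA]) = pH − pKa = 4.78 − 4.7799 = 0.0001. [A⁻]/[HA] = 10^(0.0001) = 1.00

[A⁻]/[HA] = 1.00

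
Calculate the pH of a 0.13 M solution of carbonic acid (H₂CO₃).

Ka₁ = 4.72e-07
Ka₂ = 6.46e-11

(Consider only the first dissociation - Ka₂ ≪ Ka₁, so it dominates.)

First dissociation dominates. From Ka₁ = [H⁺][HA⁻]/[H₂A], x² + Ka₁·x − Ka₁·C = 0 with C = 0.13 M and Ka₁ = 4.72e-07. Solving: [H⁺] = (−Ka₁ + √(Ka₁² + 4·Ka₁·C)) / 2 = 2.4747e-04 M. pH = -log(2.4747e-04) = 3.61.

pH = 3.61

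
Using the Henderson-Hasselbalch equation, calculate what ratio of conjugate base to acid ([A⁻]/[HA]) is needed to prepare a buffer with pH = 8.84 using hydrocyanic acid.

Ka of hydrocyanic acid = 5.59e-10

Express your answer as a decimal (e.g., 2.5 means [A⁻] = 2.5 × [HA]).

pKa = -log(5.59e-10) = 9.2526. pH = pKa + log([A⁻]/[HA]), so log([A⁻]/[HA]) = pH − pKa = 8.84 − 9.2526 = -0.4126. [A⁻]/[HA] = 10^(-0.4126) = 0.387

[A⁻]/[HA] = 0.387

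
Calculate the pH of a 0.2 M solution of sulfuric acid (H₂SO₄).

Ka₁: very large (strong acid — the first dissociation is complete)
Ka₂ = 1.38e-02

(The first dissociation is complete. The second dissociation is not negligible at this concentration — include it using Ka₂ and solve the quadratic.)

First dissociation is complete: [H⁺]₀ = [HSO₄⁻]₀ = C = 0.2 M. Second dissociation HSO₄⁻ ⇌ H⁺ + SO₄²⁻: let x = [SO₄²⁻]. Ka₂ = (C + x)·x / (C − x) = 1.38e-02 → x² + (C + Ka₂)·x − Ka₂·C = 0 → x² + 0.21380·x − 2.760e-03 = 0. x = (−0.21380 + √(0.21380² + 4 × 2.760e-03)) / 2 = 1.2212e-02 M. [H⁺] = C + x = 0.2 + 1.2212e-02 = 2.1221e-01 M. pH = -log(2.1221e-01) = 0.67.

pH = 0.67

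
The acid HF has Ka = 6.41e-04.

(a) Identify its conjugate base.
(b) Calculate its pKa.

(a) The conjugate base is formed by removing one H⁺ from HF, giving F⁻. (b) pKa = -log(Ka) = -log(6.41e-04) = 3.19.

Conjugate base: F⁻; pK_a = 3.19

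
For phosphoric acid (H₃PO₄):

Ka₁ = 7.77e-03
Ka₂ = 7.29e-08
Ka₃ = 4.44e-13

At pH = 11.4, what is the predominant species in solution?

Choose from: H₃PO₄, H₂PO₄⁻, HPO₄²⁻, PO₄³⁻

pKa₁ = 2.11, pKa₂ = 7.14, pKa₃ = 12.35. For a polyprotic acid the predominant species crosses at each pKa: below pKa_n the protonated form dominates, above it the deprotonated form does. At pH = 11.4, the predominant species is HPO₄²⁻.

HPO₄²⁻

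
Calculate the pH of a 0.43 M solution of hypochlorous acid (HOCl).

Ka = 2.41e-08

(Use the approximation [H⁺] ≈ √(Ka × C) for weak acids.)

[H⁺] = √(Ka × C) = √(2.41e-08 × 0.43) = 1.0180e-04. pH = -log(1.0180e-04)

pH = 3.99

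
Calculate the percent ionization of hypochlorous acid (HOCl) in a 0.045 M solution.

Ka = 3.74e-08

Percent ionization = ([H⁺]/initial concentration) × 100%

Using Ka equilibrium: x² + Ka×x - Ka×C = 0. Solving: [H⁺] = 4.1006e-05. Percent = (4.1006e-05/0.045) × 100

Percent ionization = 0.0911%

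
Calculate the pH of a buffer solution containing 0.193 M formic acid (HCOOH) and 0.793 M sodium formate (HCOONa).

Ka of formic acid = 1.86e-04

pKa = -log(1.86e-04) = 3.73. pH = pKa + log([A⁻]/[HA]) = 3.73 + log(0.793/0.193)

pH = 4.34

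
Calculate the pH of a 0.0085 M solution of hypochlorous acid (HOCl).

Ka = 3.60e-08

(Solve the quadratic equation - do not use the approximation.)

x² + Ka×x - Ka×C = 0. Using quadratic formula: [H⁺] = 1.7475e-05

pH = 4.76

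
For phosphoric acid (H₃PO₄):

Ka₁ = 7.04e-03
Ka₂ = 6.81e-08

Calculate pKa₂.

pKa₂ = -log(Ka₂) = -log(6.81e-08) = 7.17.

pK_{a2} = 7.17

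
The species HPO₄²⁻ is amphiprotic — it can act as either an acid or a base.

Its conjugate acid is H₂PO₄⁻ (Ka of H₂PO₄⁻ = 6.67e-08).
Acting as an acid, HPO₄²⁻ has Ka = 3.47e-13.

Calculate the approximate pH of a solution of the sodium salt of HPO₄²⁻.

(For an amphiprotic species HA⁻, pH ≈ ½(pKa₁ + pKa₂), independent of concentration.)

pKa₁ = -log(6.67e-08) = 7.18; pKa₂ = -log(3.47e-13) = 12.46. For an amphiprotic species, pH ≈ ½(pKa₁ + pKa₂) = ½(7.18 + 12.46) = 9.82.

pH = 9.82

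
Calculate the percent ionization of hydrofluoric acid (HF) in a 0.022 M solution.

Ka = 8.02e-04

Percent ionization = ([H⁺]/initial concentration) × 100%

Using Ka equilibrium: x² + Ka×x - Ka×C = 0. Solving: [H⁺] = 3.8186e-03. Percent = (3.8186e-03/0.022) × 100

Percent ionization = 17.4%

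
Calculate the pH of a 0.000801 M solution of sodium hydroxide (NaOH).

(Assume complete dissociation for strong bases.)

[OH⁻] = 0.000801 M for strong base. pOH = -log[OH⁻] = 3.10, pH = 14 - pOH

pH = 10.90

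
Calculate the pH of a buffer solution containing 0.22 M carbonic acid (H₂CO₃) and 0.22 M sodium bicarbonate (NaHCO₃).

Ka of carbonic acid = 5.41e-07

pKa = -log(5.41e-07) = 6.27. pH = pKa + log([A⁻]/[HA]) = 6.27 + log(0.22/0.22)

pH = 6.27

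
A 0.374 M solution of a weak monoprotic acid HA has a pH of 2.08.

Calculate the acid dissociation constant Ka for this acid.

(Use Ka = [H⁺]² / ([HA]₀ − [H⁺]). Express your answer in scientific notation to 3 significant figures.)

[H⁺] = 10^(−pH) = 10^(−2.08) = 8.318e-03 M. For HA ⇌ H⁺ + A⁻, Ka = [H⁺][A⁻]/[HA] = [H⁺]² / ([HA]₀ − [H⁺]) = (8.318e-03)² / (0.374 − 8.318e-03) = 1.89e-04.

K_a = 1.89e-04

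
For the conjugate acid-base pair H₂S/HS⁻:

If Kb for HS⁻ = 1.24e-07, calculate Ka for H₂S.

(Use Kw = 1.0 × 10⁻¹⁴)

For a conjugate pair Ka × Kb = Kw, so Ka = Kw/Kb = 1.0 × 10⁻¹⁴ / 1.24e-07 = 8.06e-08.

K_a = 8.06e-08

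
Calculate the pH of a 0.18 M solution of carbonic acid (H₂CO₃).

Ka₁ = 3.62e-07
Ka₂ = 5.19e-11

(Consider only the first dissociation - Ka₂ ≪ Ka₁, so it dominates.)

First dissociation dominates. From Ka₁ = [H⁺][HA⁻]/[H₂A], x² + Ka₁·x − Ka₁·C = 0 with C = 0.18 M and Ka₁ = 3.62e-07. Solving: [H⁺] = (−Ka₁ + √(Ka₁² + 4·Ka₁·C)) / 2 = 2.5508e-04 M. pH = -log(2.5508e-04) = 3.59.

pH = 3.59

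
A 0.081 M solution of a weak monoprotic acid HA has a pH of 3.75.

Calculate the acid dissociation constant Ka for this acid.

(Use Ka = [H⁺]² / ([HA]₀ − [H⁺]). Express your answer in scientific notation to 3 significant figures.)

[H⁺] = 10^(−pH) = 10^(−3.75) = 1.778e-04 M. For HA ⇌ H⁺ + A⁻, Ka = [H⁺][A⁻]/[HA] = [H⁺]² / ([HA]₀ − [H⁺]) = (1.778e-04)² / (0.081 − 1.778e-04) = 3.91e-07.

K_a = 3.91e-07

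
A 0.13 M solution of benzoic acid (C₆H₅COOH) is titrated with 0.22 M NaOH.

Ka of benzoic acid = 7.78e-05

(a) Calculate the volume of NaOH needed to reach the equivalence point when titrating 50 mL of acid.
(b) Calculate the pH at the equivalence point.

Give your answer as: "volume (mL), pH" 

moles acid = 0.13 × 50/1000 = 0.0065 mol; V_base = moles/0.22 × 1000 = 29.5 mL. At equivalence only the conjugate base is present: [A⁻] = 0.0065/0.080 = 8.1714e-02 M. Kb = Kw/Ka = 1.29e-10; [OH⁻] = √(Kb × [A⁻]) = 3.2409e-06; pOH = 5.49; pH = 14 - pOH = 8.51.

V = 29.5 mL, pH = 8.51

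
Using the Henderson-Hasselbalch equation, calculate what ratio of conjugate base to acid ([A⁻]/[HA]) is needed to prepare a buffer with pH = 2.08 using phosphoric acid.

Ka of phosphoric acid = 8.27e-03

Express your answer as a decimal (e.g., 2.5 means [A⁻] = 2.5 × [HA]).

pKa = -log(8.27e-03) = 2.0825. pH = pKa + log([A⁻]/[HA]), so log([A⁻]/[HA]) = pH − pKa = 2.08 − 2.0825 = -0.0025. [A⁻]/[HA] = 10^(-0.0025) = 0.994

[A⁻]/[HA] = 0.994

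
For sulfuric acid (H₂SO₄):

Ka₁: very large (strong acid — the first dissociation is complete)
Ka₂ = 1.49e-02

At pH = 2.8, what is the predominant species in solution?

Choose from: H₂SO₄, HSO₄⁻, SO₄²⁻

The first dissociation is complete, so H₂SO₄ itself is never the predominant species in water; pKa₂ = -log(1.49e-02) = 1.83. For a polyprotic acid the predominant species crosses at each pKa: below pKa_n the protonated form dominates, above it the deprotonated form does. At pH = 2.8, the predominant species is SO₄²⁻.

SO₄²⁻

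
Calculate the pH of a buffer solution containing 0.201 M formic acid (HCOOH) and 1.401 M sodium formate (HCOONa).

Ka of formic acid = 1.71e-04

pKa = -log(1.71e-04) = 3.77. pH = pKa + log([A⁻]/[HA]) = 3.77 + log(1.401/0.201)

pH = 4.61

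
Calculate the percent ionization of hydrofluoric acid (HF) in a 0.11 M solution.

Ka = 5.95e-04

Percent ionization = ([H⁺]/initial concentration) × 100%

Using Ka equilibrium: x² + Ka×x - Ka×C = 0. Solving: [H⁺] = 7.7981e-03. Percent = (7.7981e-03/0.11) × 100

Percent ionization = 7.09%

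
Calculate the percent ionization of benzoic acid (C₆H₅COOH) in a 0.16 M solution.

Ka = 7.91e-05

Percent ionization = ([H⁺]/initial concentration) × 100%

Using Ka equilibrium: x² + Ka×x - Ka×C = 0. Solving: [H⁺] = 3.5182e-03. Percent = (3.5182e-03/0.16) × 100

Percent ionization = 2.2%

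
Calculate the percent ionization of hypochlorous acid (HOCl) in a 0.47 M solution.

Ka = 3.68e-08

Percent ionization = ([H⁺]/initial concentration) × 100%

Using Ka equilibrium: x² + Ka×x - Ka×C = 0. Solving: [H⁺] = 1.3150e-04. Percent = (1.3150e-04/0.47) × 100

Percent ionization = 0.028%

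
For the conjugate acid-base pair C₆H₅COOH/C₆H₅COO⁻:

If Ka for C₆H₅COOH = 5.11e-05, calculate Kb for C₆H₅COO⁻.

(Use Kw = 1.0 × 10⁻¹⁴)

For a conjugate pair Ka × Kb = Kw, so Kb = Kw/Ka = 1.0 × 10⁻¹⁴ / 5.11e-05 = 1.96e-10.

K_b = 1.96e-10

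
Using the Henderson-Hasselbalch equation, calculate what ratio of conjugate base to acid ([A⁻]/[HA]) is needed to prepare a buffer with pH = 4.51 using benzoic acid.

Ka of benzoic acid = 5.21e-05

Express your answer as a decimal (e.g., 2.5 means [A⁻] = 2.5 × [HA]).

pKa = -log(5.21e-05) = 4.2832. pH = pKa + log([A⁻]/[HA]), so log([A⁻]/[HA]) = pH − pKa = 4.51 − 4.2832 = 0.2268. [A⁻]/[HA] = 10^(0.2268) = 1.69

[A⁻]/[HA] = 1.69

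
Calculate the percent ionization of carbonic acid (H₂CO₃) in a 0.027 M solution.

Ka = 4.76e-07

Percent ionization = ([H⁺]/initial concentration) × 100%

Using Ka equilibrium: x² + Ka×x - Ka×C = 0. Solving: [H⁺] = 1.1313e-04. Percent = (1.1313e-04/0.027) × 100

Percent ionization = 0.419%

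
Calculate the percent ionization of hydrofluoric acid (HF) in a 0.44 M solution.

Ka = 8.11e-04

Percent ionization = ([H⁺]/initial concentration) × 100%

Using Ka equilibrium: x² + Ka×x - Ka×C = 0. Solving: [H⁺] = 1.8489e-02. Percent = (1.8489e-02/0.44) × 100

Percent ionization = 4.2%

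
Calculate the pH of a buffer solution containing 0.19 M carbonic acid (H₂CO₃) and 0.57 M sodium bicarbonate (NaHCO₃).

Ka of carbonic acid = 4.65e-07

pKa = -log(4.65e-07) = 6.33. pH = pKa + log([A⁻]/[HA]) = 6.33 + log(0.57/0.19)

pH = 6.81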